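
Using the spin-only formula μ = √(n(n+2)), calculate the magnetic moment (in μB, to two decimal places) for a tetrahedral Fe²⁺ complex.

Group 8 minus oxidation state +2 gives a d⁶ configuration for Fe²⁺.
With tetrahedral geometry the complex is necessarily high-spin.
Configuration: e^3 t2^3 → 4 unpaired electrons.
μ(spin-only) = √[4(4+2)] = √24 ≈ 4.90 μB.

4.90 μB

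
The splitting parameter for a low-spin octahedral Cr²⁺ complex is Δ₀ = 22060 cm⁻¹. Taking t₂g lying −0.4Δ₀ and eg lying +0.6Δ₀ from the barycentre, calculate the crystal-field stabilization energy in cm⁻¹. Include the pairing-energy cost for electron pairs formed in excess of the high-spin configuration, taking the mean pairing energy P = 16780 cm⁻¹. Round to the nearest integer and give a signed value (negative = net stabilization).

-18516

Cr is in group 6, so Cr²⁺ is d⁴ (6 − 2 = 4).
Configuration: t₂g⁴ eg⁰.
Orbital CFSE = 4(-0.4) + 0(0.6) = -1.6Δ₀ = -1.6 × 22060 = -35296 cm⁻¹.
High-spin d⁴ would be t₂g³ eg¹ with 0 pairs; low-spin has 1, so 1 excess pair costs +1P = +16780 cm⁻¹.
Combining: -35296 + 16780 = -18516 cm⁻¹.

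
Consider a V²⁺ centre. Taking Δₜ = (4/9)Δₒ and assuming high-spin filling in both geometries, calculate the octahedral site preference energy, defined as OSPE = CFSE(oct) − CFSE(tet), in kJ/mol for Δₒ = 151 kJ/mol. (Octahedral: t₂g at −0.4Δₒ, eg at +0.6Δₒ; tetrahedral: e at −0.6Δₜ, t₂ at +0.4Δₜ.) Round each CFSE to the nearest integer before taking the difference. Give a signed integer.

-127

V is in group 5, so V²⁺ is d³ (5 − 2 = 3).
Octahedral high-spin t₂g³ eg⁰: CFSE = -1.2 × 151 = -181 kJ/mol.
Tetrahedral e² t₂¹ gives -0.8Δₜ = -0.8 × (4/9) × 151 = -54 kJ/mol.
Subtracting, OSPE = -181 − (-54) = -127 kJ/mol.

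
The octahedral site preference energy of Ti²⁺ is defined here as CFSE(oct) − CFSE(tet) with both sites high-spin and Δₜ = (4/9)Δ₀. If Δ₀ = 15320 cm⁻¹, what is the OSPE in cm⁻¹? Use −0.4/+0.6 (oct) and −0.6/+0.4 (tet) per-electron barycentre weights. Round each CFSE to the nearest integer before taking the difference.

-4085

Group 4 minus oxidation state +2 gives a d² configuration for Ti²⁺.
Octahedral (high-spin): t₂g² eg⁰, CFSE = 2(−0.4) + 0(+0.6) = -0.8Δ₀ = -0.8 × 15320 = -12256 cm⁻¹.
Tetrahedral: e² t₂⁰, CFSE = 2(−0.6) + 0(+0.4) = -1.2Δₜ = -1.2 × (4/9) × 15320 = -8171 cm⁻¹.
OSPE = CFSE(oct) − CFSE(tet) = -12256 − (-8171) = -4085 cm⁻¹.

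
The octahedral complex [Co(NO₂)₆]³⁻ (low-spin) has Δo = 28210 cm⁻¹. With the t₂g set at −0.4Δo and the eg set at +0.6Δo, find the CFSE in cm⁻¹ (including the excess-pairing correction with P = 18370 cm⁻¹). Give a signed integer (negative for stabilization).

Each NO₂⁻ contributes -1; 6 × (-1) = -6. With overall charge -3, Co is in the +3 oxidation state.
Co is in group 9, so Co³⁺ is d⁶ (9 − 3 = 6).
Configuration: t₂g⁶ eg⁰.
CFSE(orbital) = 6×(-0.4Δo) + 0×(0.6Δo) = -2.4Δo; with Δo = 28210 cm⁻¹ that is -67704 cm⁻¹.
Relative to high-spin t₂g⁴ eg² (1 paired), the low-spin configuration has 2 additional pairs, contributing +2 × 18370 = +36740 cm⁻¹.
Net CFSE = -67704 + 36740 = -30964 cm⁻¹.

-30964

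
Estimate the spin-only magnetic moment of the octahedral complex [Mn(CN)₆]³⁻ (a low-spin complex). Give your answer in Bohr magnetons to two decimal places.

2.83 Bohr magnetons

Each CN⁻ contributes -1; 6 × (-1) = -6. With overall charge -3, Mn is in the +3 oxidation state.
Mn³⁺: group 7, so d-count = 7 − 3 = 4.
Configuration: t2g^4 e_g^0 → 2 unpaired electrons.
μ(spin-only) = √[2(2+2)] = √8 ≈ 2.83 Bohr magnetons.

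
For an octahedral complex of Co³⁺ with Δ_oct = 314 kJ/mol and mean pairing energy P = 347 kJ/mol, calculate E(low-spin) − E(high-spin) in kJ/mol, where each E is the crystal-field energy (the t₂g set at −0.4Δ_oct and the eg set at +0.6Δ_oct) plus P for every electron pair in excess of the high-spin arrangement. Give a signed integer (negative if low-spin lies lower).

66

Co³⁺: group 9, so d-count = 9 − 3 = 6.
High-spin d⁶ fills as t₂g⁴ eg² with CFSE 4(−0.4) + 2(+0.6) = -0.4Δ_oct = -126 kJ/mol.
Low-spin t₂g⁶ eg⁰ gives -2.4Δ_oct = -754 kJ/mol, but forming 2 extra pairs costs 2P = 694 kJ/mol, so E(LS) = -754 + 694 = -60 kJ/mol.
E(LS) − E(HS) = -60 − (-126) = 66 kJ/mol.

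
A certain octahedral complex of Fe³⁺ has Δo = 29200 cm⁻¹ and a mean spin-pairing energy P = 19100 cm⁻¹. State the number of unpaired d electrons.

1

Fe is in group 8, so Fe³⁺ is d⁵ (8 − 3 = 5).
With Δo > P the complex is low-spin.
Filling d⁵ accordingly: t2g^5 e_g^0.
Unpaired electrons: 1.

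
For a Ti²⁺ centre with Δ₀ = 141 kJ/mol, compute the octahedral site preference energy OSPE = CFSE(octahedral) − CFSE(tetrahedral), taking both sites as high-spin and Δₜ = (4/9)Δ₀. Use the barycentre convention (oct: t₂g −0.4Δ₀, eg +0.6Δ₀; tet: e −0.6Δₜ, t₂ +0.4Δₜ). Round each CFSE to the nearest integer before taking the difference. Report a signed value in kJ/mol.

-38

Group 4 minus oxidation state +2 gives a d² configuration for Ti²⁺.
In an octahedral site d² (HS) is t2g^2 e_g^0, giving CFSE(oct) = -0.8Δ₀ = -113 kJ/mol.
Tetrahedral: e^2 t2^0, CFSE = 2(−0.6) + 0(+0.4) = -1.2Δₜ = -1.2 × (4/9) × 141 = -75 kJ/mol.
Subtracting, OSPE = -113 − (-75) = -38 kJ/mol.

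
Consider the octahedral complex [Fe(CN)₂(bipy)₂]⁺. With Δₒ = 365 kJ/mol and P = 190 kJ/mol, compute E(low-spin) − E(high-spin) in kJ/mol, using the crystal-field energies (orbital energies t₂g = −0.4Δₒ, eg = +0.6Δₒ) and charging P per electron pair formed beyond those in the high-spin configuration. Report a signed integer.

-350

Ligand charges: 2×(-1) from CN⁻ and 2×(+0) from bipy sum to -2; with overall charge +1, Fe is +3.
Fe sits in group 8; removing 3 electrons leaves Fe³⁺ with 8 − 3 = 5 d electrons.
High-spin: t₂g³ eg², CFSE = 0.0Δₒ = 0 kJ/mol.
Low-spin: t₂g⁵ eg⁰, orbital CFSE = -2.0Δₒ = -730 kJ/mol; plus 2 excess pairs × P = +380 kJ/mol; total -350 kJ/mol.
The difference is -350 − (0) = -350 kJ/mol, so low-spin lies lower.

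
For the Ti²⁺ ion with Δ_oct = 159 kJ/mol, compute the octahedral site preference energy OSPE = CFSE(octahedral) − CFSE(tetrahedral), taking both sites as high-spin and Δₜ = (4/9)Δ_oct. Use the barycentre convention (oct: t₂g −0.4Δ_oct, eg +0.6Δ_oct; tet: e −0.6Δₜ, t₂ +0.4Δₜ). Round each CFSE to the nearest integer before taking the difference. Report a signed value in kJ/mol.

Ti sits in group 4; removing 2 electrons leaves Ti²⁺ with 4 − 2 = 2 d electrons.
Octahedral (high-spin): t2g^2 e_g^0, CFSE = 2(−0.4) + 0(+0.6) = -0.8Δ_oct = -0.8 × 159 = -127 kJ/mol.
In a tetrahedral site the filling is e^2 t2^0: CFSE(tet) = -1.2Δₜ = -1.2 × (4/9)(159) = -85 kJ/mol.
OSPE = CFSE(oct) − CFSE(tet) = -127 − (-85) = -42 kJ/mol.

-42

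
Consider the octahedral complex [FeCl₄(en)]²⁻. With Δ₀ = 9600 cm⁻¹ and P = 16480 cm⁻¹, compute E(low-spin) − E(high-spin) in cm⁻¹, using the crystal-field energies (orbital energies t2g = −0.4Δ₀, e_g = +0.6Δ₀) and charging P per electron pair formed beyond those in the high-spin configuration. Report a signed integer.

13760

Ligand charges: 4×(-1) from Cl⁻ and 1×(+0) from en sum to -4; with overall charge -2, Fe is +2.
Group 8 minus oxidation state +2 gives a d⁶ configuration for Fe²⁺.
High-spin d⁶ fills as t2g^4 e_g^2 with CFSE 4(−0.4) + 2(+0.6) = -0.4Δ₀ = -3840 cm⁻¹.
For low-spin the configuration is t2g^6 e_g^0: orbital energy -2.4 × 9600 = -23040 cm⁻¹, and 2 additional pairs relative to high-spin add 32960 cm⁻¹, giving 9920 cm⁻¹.
E(LS) − E(HS) = 9920 − (-3840) = 13760 cm⁻¹.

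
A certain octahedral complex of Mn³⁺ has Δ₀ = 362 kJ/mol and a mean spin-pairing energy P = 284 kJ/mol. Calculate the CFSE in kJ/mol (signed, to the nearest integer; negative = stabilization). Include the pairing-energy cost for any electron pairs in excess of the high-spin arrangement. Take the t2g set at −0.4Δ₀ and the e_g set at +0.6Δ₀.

-295

Mn is in group 7, so Mn³⁺ is d⁴ (7 − 3 = 4).
Since Δ₀ = 362 kJ/mol > P = 284 kJ/mol, the complex adopts the low-spin configuration.
Configuration: t2g^4 e_g^0.
Orbital CFSE = -1.6Δ₀ = -1.6 × 362 = -579 kJ/mol.
Excess pairs vs high-spin: 1 − 0 = 1; pairing cost = +284 kJ/mol.
Net CFSE = -579 + 284 = -295 kJ/mol.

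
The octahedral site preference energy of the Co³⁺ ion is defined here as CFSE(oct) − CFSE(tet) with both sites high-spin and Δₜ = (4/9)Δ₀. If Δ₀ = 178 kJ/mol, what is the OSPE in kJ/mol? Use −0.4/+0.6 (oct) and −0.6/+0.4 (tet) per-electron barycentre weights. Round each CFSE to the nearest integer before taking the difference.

Co³⁺: group 9, so d-count = 9 − 3 = 6.
Octahedral (high-spin): t₂g⁴ eg², CFSE = 4(−0.4) + 2(+0.6) = -0.4Δ₀ = -0.4 × 178 = -71 kJ/mol.
Tetrahedral: e³ t₂³, CFSE = 3(−0.6) + 3(+0.4) = -0.6Δₜ = -0.6 × (4/9) × 178 = -47 kJ/mol.
OSPE = -71 − (-47) = -24 kJ/mol.

-24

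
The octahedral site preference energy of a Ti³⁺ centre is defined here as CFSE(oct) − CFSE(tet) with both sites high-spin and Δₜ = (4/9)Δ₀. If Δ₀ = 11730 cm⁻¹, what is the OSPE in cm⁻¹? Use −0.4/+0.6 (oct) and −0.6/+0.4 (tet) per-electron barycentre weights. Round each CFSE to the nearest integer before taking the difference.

-1564

Ti³⁺: group 4, so d-count = 4 − 3 = 1.
In an octahedral site d¹ (HS) is t₂g¹ eg⁰, giving CFSE(oct) = -0.4Δ₀ = -4692 cm⁻¹.
In a tetrahedral site the filling is e¹ t₂⁰: CFSE(tet) = -0.6Δₜ = -0.6 × (4/9)(11730) = -3128 cm⁻¹.
OSPE = -4692 − (-3128) = -1564 cm⁻¹.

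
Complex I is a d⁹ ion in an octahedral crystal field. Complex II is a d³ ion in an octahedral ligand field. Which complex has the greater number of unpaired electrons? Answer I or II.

I: t₂g⁶ eg³ → 1 unpaired.
II: For octahedral d³ the high- and low-spin configurations coincide; t2g^3 e_g^0 → 3 unpaired.
So II has more unpaired electrons.

II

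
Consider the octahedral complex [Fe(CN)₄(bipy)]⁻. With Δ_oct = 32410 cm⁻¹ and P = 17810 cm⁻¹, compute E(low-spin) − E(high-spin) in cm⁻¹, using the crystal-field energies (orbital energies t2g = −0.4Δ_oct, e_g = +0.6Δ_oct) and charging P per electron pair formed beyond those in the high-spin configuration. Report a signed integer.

-29200

Ligand charges: 4×(-1) from CN⁻ and 1×(+0) from bipy sum to -4; with overall charge -1, Fe is +3.
Fe sits in group 8; removing 3 electrons leaves Fe³⁺ with 8 − 3 = 5 d electrons.
High-spin: t2g^3 e_g^2, CFSE = 0.0Δ_oct = 0 cm⁻¹.
Low-spin t2g^5 e_g^0 gives -2.0Δ_oct = -64820 cm⁻¹, but forming 2 extra pairs costs 2P = 35620 cm⁻¹, so E(LS) = -64820 + 35620 = -29200 cm⁻¹.
The difference is -29200 − (0) = -29200 cm⁻¹, so low-spin lies lower.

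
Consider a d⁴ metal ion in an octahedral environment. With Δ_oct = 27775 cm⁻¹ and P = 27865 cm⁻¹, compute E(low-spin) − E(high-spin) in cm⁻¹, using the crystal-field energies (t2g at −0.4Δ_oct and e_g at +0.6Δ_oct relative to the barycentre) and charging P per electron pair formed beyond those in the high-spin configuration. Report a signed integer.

90

In the high-spin limit (t2g^3 e_g^1) the orbital term is -0.6Δ_oct = -16665 cm⁻¹, with no excess pairing.
For low-spin the configuration is t2g^4 e_g^0: orbital energy -1.6 × 27775 = -44440 cm⁻¹, and 1 additional pair relative to high-spin adds 27865 cm⁻¹, giving -16575 cm⁻¹.
E(LS) − E(HS) = -16575 − (-16665) = 90 cm⁻¹.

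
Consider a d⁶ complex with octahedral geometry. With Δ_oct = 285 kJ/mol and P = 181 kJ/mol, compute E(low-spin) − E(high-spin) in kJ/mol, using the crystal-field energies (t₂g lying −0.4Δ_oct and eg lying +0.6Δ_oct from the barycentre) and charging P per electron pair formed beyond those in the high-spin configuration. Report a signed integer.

High-spin: t₂g⁴ eg², CFSE = -0.4Δ_oct = -114 kJ/mol.
For low-spin the configuration is t₂g⁶ eg⁰: orbital energy -2.4 × 285 = -684 kJ/mol, and 2 additional pairs relative to high-spin add 362 kJ/mol, giving -322 kJ/mol.
Thus E(LS) − E(HS) = -208 kJ/mol.

-208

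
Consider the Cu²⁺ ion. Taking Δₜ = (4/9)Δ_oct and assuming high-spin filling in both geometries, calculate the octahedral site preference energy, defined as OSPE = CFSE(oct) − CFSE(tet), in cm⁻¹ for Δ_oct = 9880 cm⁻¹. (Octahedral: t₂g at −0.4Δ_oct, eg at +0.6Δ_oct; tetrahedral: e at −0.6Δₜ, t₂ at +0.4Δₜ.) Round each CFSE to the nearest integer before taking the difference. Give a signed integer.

-4172

Cu sits in group 11; removing 2 electrons leaves Cu²⁺ with 11 − 2 = 9 d electrons.
In an octahedral site d⁹ (HS) is t₂g⁶ eg³, giving CFSE(oct) = -0.6Δ_oct = -5928 cm⁻¹.
In a tetrahedral site the filling is e⁴ t₂⁵: CFSE(tet) = -0.4Δₜ = -0.4 × (4/9)(9880) = -1756 cm⁻¹.
OSPE = -5928 − (-1756) = -4172 cm⁻¹.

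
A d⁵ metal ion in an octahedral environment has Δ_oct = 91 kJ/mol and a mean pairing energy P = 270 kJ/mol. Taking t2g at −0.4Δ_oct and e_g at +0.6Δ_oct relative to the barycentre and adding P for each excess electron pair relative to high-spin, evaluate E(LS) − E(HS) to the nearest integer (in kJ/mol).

In the high-spin limit (t2g^3 e_g^2) the orbital term is 0.0Δ_oct = 0 kJ/mol, with no excess pairing.
Low-spin: t2g^5 e_g^0, orbital CFSE = -2.0Δ_oct = -182 kJ/mol; plus 2 excess pairs × P = +540 kJ/mol; total 358 kJ/mol.
Thus E(LS) − E(HS) = 358 kJ/mol.

358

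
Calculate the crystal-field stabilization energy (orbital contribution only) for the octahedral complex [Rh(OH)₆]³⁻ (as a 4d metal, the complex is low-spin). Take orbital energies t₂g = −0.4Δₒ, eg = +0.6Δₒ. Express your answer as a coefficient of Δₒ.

Each OH⁻ contributes -1; 6 × (-1) = -6. With overall charge -3, Rh is in the +3 oxidation state.
Rh sits in group 9; removing 3 electrons leaves Rh³⁺ with 9 − 3 = 6 d electrons.
Configuration: t₂g⁶ eg⁰.
CFSE = 6(-0.4Δₒ) + 0(0.6Δₒ) = -2.4Δₒ + 0.0Δₒ = -2.4Δₒ.

-2.4 Δₒ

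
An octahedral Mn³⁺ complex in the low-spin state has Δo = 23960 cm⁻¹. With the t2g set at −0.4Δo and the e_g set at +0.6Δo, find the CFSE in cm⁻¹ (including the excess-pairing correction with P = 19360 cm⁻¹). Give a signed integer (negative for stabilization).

Mn sits in group 7; removing 3 electrons leaves Mn³⁺ with 7 − 3 = 4 d electrons.
Configuration: t2g^4 e_g^0.
The orbital stabilization is -1.6Δo = -1.6 × 23960 = -38336 cm⁻¹.
Relative to high-spin t2g^3 e_g^1 (0 paired), the low-spin configuration has 1 additional pair, contributing +1 × 19360 = +19360 cm⁻¹.
Combining: -38336 + 19360 = -18976 cm⁻¹.

-18976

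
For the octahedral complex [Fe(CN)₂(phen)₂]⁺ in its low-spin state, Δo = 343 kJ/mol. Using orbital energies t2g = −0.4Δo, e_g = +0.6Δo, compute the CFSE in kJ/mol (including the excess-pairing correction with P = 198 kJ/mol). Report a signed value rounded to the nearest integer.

Ligand charges: 2×(-1) from CN⁻ and 2×(+0) from phen sum to -2; with overall charge +1, Fe is +3.
Fe is in group 8, so Fe³⁺ is d⁵ (8 − 3 = 5).
The d⁵ electrons fill as t2g^5 e_g^0.
CFSE(orbital) = 5×(-0.4Δo) + 0×(0.6Δo) = -2.0Δo; with Δo = 343 kJ/mol that is -686 kJ/mol.
High-spin d⁵ would be t2g^3 e_g^2 with 0 pairs; low-spin has 2, so 2 excess pairs cost +2P = +396 kJ/mol.
Overall CFSE = -686 + 396 = -290 kJ/mol.

-290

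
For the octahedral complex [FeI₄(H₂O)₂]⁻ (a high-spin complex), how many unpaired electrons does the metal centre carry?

Ligand charges: 4×(-1) from I⁻ and 2×(+0) from H₂O sum to -4; with overall charge -1, Fe is +3.
Group 8 minus oxidation state +3 gives a d⁵ configuration for Fe³⁺.
Configuration: t₂g³ eg², giving 5 unpaired electrons.

5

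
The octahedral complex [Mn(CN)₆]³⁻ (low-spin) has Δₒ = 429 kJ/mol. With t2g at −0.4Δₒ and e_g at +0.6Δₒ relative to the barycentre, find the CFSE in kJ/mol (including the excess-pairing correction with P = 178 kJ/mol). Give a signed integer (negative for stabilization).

Each CN⁻ contributes -1; 6 × (-1) = -6. With overall charge -3, Mn is in the +3 oxidation state.
Mn is in group 7, so Mn³⁺ is d⁴ (7 − 3 = 4).
Electron filling gives t2g^4 e_g^0.
Orbital CFSE = 4(-0.4) + 0(0.6) = -1.6Δₒ = -1.6 × 429 = -686 kJ/mol.
High-spin d⁴ would be t2g^3 e_g^1 with 0 pairs; low-spin has 1, so 1 excess pair costs +1P = +178 kJ/mol.
Overall CFSE = -686 + 178 = -508 kJ/mol.

-508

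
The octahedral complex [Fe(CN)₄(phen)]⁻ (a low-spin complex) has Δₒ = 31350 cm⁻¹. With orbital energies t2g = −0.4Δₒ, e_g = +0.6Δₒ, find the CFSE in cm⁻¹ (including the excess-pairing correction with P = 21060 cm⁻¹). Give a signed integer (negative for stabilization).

-20580

Ligand charges: 4×(-1) from CN⁻ and 1×(+0) from phen sum to -4; with overall charge -1, Fe is +3.
Group 8 minus oxidation state +3 gives a d⁵ configuration for Fe³⁺.
Electron filling gives t2g^5 e_g^0.
Orbital CFSE = 5(-0.4) + 0(0.6) = -2.0Δₒ = -2.0 × 31350 = -62700 cm⁻¹.
Relative to high-spin t2g^3 e_g^2 (0 paired), the low-spin configuration has 2 additional pairs, contributing +2 × 21060 = +42120 cm⁻¹.
Overall CFSE = -62700 + 42120 = -20580 cm⁻¹.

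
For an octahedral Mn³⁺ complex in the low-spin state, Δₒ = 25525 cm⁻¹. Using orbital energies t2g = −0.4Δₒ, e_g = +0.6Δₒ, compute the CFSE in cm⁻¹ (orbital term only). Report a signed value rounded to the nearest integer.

Mn is in group 7, so Mn³⁺ is d⁴ (7 − 3 = 4).
Electron filling gives t2g^4 e_g^0.
CFSE(orbital) = 4×(-0.4Δₒ) + 0×(0.6Δₒ) = -1.6Δₒ; with Δₒ = 25525 cm⁻¹ that is -40840 cm⁻¹.

-40840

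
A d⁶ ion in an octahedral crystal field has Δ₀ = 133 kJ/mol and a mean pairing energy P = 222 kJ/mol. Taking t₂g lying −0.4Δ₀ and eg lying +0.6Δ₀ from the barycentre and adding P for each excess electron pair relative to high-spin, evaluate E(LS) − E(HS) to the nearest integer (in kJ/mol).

178

In the high-spin limit (t₂g⁴ eg²) the orbital term is -0.4Δ₀ = -53 kJ/mol, with no excess pairing.
For low-spin the configuration is t₂g⁶ eg⁰: orbital energy -2.4 × 133 = -319 kJ/mol, and 2 additional pairs relative to high-spin add 444 kJ/mol, giving 125 kJ/mol.
The difference is 125 − (-53) = 178 kJ/mol, so high-spin lies lower.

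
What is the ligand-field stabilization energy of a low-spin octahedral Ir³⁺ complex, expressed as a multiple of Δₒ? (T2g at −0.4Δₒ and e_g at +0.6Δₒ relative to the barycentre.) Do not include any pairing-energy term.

-2.4 Δₒ

Ir³⁺: group 9, so d-count = 9 − 3 = 6.
Configuration: t2g^6 e_g^0.
CFSE = 6(-0.4Δₒ) + 0(0.6Δₒ) = -2.4Δₒ + 0.0Δₒ = -2.4Δₒ.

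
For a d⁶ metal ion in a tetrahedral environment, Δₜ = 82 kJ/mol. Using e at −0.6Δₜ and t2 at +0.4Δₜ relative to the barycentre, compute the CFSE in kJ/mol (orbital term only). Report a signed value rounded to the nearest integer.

-49

Tetrahedral fields are weak (Δₜ ≈ 4/9 Δₒ), so electrons fill high-spin.
Configuration: e^3 t2^3.
Orbital CFSE = 3(-0.6) + 3(0.4) = -0.6Δₜ = -0.6 × 82 = -49 kJ/mol.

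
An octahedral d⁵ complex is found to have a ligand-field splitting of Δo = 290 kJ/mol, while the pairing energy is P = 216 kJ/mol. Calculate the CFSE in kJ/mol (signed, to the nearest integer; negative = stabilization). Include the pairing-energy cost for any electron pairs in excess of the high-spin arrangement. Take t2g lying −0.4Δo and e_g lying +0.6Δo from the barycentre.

-148

Δo > P, so pairing is preferred: the ground state is low-spin.
Configuration: t2g^5 e_g^0.
Orbital CFSE = -2.0Δo = -2.0 × 290 = -580 kJ/mol.
Excess pairs vs high-spin: 2 − 0 = 2; pairing cost = +432 kJ/mol.
Net CFSE = -580 + 432 = -148 kJ/mol.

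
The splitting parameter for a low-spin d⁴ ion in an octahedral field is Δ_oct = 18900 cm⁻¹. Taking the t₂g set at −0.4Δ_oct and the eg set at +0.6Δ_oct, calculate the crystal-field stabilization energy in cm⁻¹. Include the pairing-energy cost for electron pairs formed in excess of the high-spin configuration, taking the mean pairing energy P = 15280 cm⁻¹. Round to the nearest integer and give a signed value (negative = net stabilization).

The d⁴ electrons fill as t₂g⁴ eg⁰.
The orbital stabilization is -1.6Δ_oct = -1.6 × 18900 = -30240 cm⁻¹.
Relative to high-spin t₂g³ eg¹ (0 paired), the low-spin configuration has 1 additional pair, contributing +1 × 15280 = +15280 cm⁻¹.
Overall CFSE = -30240 + 15280 = -14960 cm⁻¹.

-14960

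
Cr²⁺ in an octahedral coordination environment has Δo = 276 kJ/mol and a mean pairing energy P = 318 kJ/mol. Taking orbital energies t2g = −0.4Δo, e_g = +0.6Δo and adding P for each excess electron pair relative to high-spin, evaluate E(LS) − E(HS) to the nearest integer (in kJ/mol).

Cr is in group 6, so Cr²⁺ is d⁴ (6 − 2 = 4).
In the high-spin limit (t2g^3 e_g^1) the orbital term is -0.6Δo = -166 kJ/mol, with no excess pairing.
For low-spin the configuration is t2g^4 e_g^0: orbital energy -1.6 × 276 = -442 kJ/mol, and 1 additional pair relative to high-spin adds 318 kJ/mol, giving -124 kJ/mol.
Thus E(LS) − E(HS) = 42 kJ/mol.

42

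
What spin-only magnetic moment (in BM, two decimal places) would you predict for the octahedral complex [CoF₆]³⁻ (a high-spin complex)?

Each F⁻ contributes -1; 6 × (-1) = -6. With overall charge -3, Co is in the +3 oxidation state.
Co sits in group 9; removing 3 electrons leaves Co³⁺ with 9 − 3 = 6 d electrons.
Configuration: t2g^4 e_g^2 → 4 unpaired electrons.
μ(spin-only) = √[4(4+2)] = √24 ≈ 4.90 BM.

4.90 BM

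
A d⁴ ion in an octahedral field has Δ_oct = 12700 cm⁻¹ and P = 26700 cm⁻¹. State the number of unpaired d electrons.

With Δ_oct < P the complex is high-spin.
That gives t₂g³ eg¹.
Unpaired electrons: 4.

4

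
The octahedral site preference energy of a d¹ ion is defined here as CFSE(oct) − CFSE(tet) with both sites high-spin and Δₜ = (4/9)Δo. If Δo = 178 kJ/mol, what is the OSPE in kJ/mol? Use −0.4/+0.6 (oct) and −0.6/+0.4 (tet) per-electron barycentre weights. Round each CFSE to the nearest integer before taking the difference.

Octahedral (high-spin): t₂g¹ eg⁰, CFSE = 1(−0.4) + 0(+0.6) = -0.4Δo = -0.4 × 178 = -71 kJ/mol.
Tetrahedral e¹ t₂⁰ gives -0.6Δₜ = -0.6 × (4/9) × 178 = -47 kJ/mol.
OSPE = CFSE(oct) − CFSE(tet) = -71 − (-47) = -24 kJ/mol.

-24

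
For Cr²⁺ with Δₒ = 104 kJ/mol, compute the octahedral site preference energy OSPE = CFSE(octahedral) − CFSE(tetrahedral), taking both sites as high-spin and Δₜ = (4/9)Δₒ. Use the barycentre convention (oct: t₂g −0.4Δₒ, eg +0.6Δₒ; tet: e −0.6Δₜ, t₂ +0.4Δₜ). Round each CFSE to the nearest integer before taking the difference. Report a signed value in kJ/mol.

Group 6 minus oxidation state +2 gives a d⁴ configuration for Cr²⁺.
Octahedral (high-spin): t₂g³ eg¹, CFSE = 3(−0.4) + 1(+0.6) = -0.6Δₒ = -0.6 × 104 = -62 kJ/mol.
Tetrahedral e² t₂² gives -0.4Δₜ = -0.4 × (4/9) × 104 = -18 kJ/mol.
OSPE = -62 − (-18) = -44 kJ/mol.

-44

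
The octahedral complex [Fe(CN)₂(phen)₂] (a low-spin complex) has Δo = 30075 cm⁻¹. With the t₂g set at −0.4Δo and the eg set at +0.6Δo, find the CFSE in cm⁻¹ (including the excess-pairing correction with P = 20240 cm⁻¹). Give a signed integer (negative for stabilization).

-31700

Ligand charges: 2×(-1) from CN⁻ and 2×(+0) from phen sum to -2; with overall charge +0, Fe is +2.
Group 8 minus oxidation state +2 gives a d⁶ configuration for Fe²⁺.
Electron filling gives t₂g⁶ eg⁰.
The orbital stabilization is -2.4Δo = -2.4 × 30075 = -72180 cm⁻¹.
High-spin d⁶ would be t₂g⁴ eg² with 1 pair; low-spin has 3, so 2 excess pairs cost +2P = +40480 cm⁻¹.
Combining: -72180 + 40480 = -31700 cm⁻¹.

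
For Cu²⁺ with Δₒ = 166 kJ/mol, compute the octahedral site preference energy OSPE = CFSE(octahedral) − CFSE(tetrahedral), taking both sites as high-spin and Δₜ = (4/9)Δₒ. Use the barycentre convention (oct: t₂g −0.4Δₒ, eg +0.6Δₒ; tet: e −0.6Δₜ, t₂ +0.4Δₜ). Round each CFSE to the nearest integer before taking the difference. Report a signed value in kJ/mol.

-70

Group 11 minus oxidation state +2 gives a d⁹ configuration for Cu²⁺.
Octahedral (high-spin): t₂g⁶ eg³, CFSE = 6(−0.4) + 3(+0.6) = -0.6Δₒ = -0.6 × 166 = -100 kJ/mol.
Tetrahedral: e⁴ t₂⁵, CFSE = 4(−0.6) + 5(+0.4) = -0.4Δₜ = -0.4 × (4/9) × 166 = -30 kJ/mol.
Subtracting, OSPE = -100 − (-30) = -70 kJ/mol.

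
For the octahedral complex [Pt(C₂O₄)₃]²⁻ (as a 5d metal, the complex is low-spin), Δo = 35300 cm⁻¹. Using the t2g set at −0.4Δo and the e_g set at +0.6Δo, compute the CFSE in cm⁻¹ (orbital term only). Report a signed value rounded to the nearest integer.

Each C₂O₄²⁻ contributes -2; 3 × (-2) = -6. With overall charge -2, Pt is in the +4 oxidation state.
Pt is in group 10, so Pt⁴⁺ is d⁶ (10 − 4 = 6).
Configuration: t2g^6 e_g^0.
Orbital CFSE = 6(-0.4) + 0(0.6) = -2.4Δo = -2.4 × 35300 = -84720 cm⁻¹.

-84720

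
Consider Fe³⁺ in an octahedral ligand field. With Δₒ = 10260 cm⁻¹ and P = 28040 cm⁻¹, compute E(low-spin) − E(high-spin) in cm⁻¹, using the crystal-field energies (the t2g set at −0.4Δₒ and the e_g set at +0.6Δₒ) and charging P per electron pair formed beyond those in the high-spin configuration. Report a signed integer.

35560

Group 8 minus oxidation state +3 gives a d⁵ configuration for Fe³⁺.
High-spin: t2g^3 e_g^2, CFSE = 0.0Δₒ = 0 cm⁻¹.
Low-spin: t2g^5 e_g^0, orbital CFSE = -2.0Δₒ = -20520 cm⁻¹; plus 2 excess pairs × P = +56080 cm⁻¹; total 35560 cm⁻¹.
The difference is 35560 − (0) = 35560 cm⁻¹, so high-spin lies lower.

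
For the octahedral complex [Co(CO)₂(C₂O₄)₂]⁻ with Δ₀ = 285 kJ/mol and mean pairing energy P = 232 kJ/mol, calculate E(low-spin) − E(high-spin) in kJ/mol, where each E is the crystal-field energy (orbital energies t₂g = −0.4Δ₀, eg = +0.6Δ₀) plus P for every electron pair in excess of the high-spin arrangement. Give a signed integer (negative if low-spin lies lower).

-106

Ligand charges: 2×(+0) from CO and 2×(-2) from C₂O₄²⁻ sum to -4; with overall charge -1, Co is +3.
Co is in group 9, so Co³⁺ is d⁶ (9 − 3 = 6).
High-spin d⁶ fills as t₂g⁴ eg² with CFSE 4(−0.4) + 2(+0.6) = -0.4Δ₀ = -114 kJ/mol.
For low-spin the configuration is t₂g⁶ eg⁰: orbital energy -2.4 × 285 = -684 kJ/mol, and 2 additional pairs relative to high-spin add 464 kJ/mol, giving -220 kJ/mol.
E(LS) − E(HS) = -220 − (-114) = -106 kJ/mol.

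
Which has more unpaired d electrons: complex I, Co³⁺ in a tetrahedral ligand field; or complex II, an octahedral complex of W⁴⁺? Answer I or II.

I

I: Co sits in group 9; removing 3 electrons leaves Co³⁺ with 9 − 3 = 6 d electrons; With tetrahedral geometry the complex is necessarily high-spin; e³ t₂³ → 4 unpaired.
II: W⁴⁺: group 6, so d-count = 6 − 4 = 2; t₂g² eg⁰ → 2 unpaired.
So I has more unpaired electrons.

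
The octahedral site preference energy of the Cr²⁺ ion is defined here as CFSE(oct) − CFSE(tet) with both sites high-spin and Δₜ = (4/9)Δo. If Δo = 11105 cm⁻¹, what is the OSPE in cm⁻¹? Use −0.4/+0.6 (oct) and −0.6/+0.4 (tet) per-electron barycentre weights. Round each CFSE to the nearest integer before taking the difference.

-4689

Cr²⁺: group 6, so d-count = 6 − 2 = 4.
Octahedral (high-spin): t2g^3 e_g^1, CFSE = 3(−0.4) + 1(+0.6) = -0.6Δo = -0.6 × 11105 = -6663 cm⁻¹.
In a tetrahedral site the filling is e^2 t2^2: CFSE(tet) = -0.4Δₜ = -0.4 × (4/9)(11105) = -1974 cm⁻¹.
OSPE = CFSE(oct) − CFSE(tet) = -6663 − (-1974) = -4689 cm⁻¹.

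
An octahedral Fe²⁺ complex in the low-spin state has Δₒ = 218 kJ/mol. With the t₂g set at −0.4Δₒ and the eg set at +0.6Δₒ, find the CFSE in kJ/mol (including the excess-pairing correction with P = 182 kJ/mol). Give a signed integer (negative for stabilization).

Group 8 minus oxidation state +2 gives a d⁶ configuration for Fe²⁺.
The d⁶ electrons fill as t₂g⁶ eg⁰.
Orbital CFSE = 6(-0.4) + 0(0.6) = -2.4Δₒ = -2.4 × 218 = -523 kJ/mol.
Pairing penalty: 3 pairs vs 1 in the high-spin reference → 2 extra × P = 364 kJ/mol.
Combining: -523 + 364 = -159 kJ/mol.

-159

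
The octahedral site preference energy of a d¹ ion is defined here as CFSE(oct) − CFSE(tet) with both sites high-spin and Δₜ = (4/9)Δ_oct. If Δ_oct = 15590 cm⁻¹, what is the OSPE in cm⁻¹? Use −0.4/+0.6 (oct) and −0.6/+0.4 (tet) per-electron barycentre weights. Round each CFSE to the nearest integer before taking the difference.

-2079

Octahedral (high-spin): t2g^1 e_g^0, CFSE = 1(−0.4) + 0(+0.6) = -0.4Δ_oct = -0.4 × 15590 = -6236 cm⁻¹.
In a tetrahedral site the filling is e^1 t2^0: CFSE(tet) = -0.6Δₜ = -0.6 × (4/9)(15590) = -4157 cm⁻¹.
OSPE = -6236 − (-4157) = -2079 cm⁻¹.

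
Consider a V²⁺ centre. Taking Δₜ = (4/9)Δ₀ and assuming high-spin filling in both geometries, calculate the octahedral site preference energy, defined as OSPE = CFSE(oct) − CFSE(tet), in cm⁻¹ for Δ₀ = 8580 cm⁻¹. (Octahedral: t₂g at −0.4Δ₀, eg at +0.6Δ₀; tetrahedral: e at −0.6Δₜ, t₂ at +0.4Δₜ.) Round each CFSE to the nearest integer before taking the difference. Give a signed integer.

V²⁺: group 5, so d-count = 5 − 2 = 3.
Octahedral (high-spin): t2g^3 e_g^0, CFSE = 3(−0.4) + 0(+0.6) = -1.2Δ₀ = -1.2 × 8580 = -10296 cm⁻¹.
Tetrahedral: e^2 t2^1, CFSE = 2(−0.6) + 1(+0.4) = -0.8Δₜ = -0.8 × (4/9) × 8580 = -3051 cm⁻¹.
OSPE = -10296 − (-3051) = -7245 cm⁻¹.

-7245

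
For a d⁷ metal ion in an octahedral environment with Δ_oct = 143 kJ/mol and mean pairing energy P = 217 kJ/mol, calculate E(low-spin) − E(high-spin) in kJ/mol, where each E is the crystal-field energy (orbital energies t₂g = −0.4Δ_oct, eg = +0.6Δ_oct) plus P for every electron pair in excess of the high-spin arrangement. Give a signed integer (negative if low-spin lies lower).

In the high-spin limit (t₂g⁵ eg²) the orbital term is -0.8Δ_oct = -114 kJ/mol, with no excess pairing.
Low-spin t₂g⁶ eg¹ gives -1.8Δ_oct = -257 kJ/mol, but forming 1 extra pair costs 1P = 217 kJ/mol, so E(LS) = -257 + 217 = -40 kJ/mol.
E(LS) − E(HS) = -40 − (-114) = 74 kJ/mol.

74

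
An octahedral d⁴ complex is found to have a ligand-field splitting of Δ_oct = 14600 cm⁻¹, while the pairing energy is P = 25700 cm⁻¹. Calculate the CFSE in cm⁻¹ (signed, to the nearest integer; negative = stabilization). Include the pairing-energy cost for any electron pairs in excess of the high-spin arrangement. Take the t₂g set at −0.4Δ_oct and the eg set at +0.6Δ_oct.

Since Δ_oct = 14600 cm⁻¹ < P = 25700 cm⁻¹, the complex adopts the high-spin configuration.
Filling d⁴ accordingly: t₂g³ eg¹.
Orbital CFSE = -0.6Δ_oct = -0.6 × 14600 = -8760 cm⁻¹.
High-spin has no excess pairs, so no pairing correction applies.

-8760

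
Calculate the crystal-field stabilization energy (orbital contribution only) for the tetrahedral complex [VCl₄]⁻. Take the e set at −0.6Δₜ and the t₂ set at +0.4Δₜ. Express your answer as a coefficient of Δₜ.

Each Cl⁻ contributes -1; 4 × (-1) = -4. With overall charge -1, V is in the +3 oxidation state.
V sits in group 5; removing 3 electrons leaves V³⁺ with 5 − 3 = 2 d electrons.
With tetrahedral geometry the complex is necessarily high-spin.
Configuration: e² t₂⁰.
CFSE = 2(-0.6Δₜ) + 0(0.4Δₜ) = -1.2Δₜ + 0.0Δₜ = -1.2Δₜ.

-1.2 Δₜ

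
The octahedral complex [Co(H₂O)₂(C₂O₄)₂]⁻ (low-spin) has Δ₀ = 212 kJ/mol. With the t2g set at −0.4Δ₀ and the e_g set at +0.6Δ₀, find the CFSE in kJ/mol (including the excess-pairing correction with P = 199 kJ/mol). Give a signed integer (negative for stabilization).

Ligand charges: 2×(+0) from H₂O and 2×(-2) from C₂O₄²⁻ sum to -4; with overall charge -1, Co is +3.
Co sits in group 9; removing 3 electrons leaves Co³⁺ with 9 − 3 = 6 d electrons.
Configuration: t2g^6 e_g^0.
The orbital stabilization is -2.4Δ₀ = -2.4 × 212 = -509 kJ/mol.
Pairing penalty: 3 pairs vs 1 in the high-spin reference → 2 extra × P = 398 kJ/mol.
Combining: -509 + 398 = -111 kJ/mol.

-111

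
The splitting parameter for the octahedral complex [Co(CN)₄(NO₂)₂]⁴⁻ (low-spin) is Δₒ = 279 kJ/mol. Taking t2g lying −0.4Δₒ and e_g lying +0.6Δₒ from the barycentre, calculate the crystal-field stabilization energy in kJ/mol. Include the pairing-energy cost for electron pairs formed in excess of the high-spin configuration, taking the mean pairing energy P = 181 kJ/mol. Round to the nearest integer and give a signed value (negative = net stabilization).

-321

Ligand charges: 4×(-1) from CN⁻ and 2×(-1) from NO₂⁻ sum to -6; with overall charge -4, Co is +2.
Co²⁺: group 9, so d-count = 9 − 2 = 7.
Electron filling gives t2g^6 e_g^1.
Orbital CFSE = 6(-0.4) + 1(0.6) = -1.8Δₒ = -1.8 × 279 = -502 kJ/mol.
Pairing penalty: 3 pairs vs 2 in the high-spin reference → 1 extra × P = 181 kJ/mol.
Net CFSE = -502 + 181 = -321 kJ/mol.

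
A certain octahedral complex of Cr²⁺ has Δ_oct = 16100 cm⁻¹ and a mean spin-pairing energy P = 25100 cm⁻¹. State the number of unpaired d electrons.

4

Cr is in group 6, so Cr²⁺ is d⁴ (6 − 2 = 4).
Since Δ_oct = 16100 cm⁻¹ < P = 25100 cm⁻¹, the complex adopts the high-spin configuration.
That gives t2g^3 e_g^1.
Unpaired electrons: 4.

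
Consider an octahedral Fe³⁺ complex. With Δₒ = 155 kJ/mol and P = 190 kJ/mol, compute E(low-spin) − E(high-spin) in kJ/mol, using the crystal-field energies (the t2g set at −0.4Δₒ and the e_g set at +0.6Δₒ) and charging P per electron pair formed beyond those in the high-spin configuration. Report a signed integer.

70

Fe is in group 8, so Fe³⁺ is d⁵ (8 − 3 = 5).
High-spin d⁵ fills as t2g^3 e_g^2 with CFSE 3(−0.4) + 2(+0.6) = 0.0Δₒ = 0 kJ/mol.
Low-spin t2g^5 e_g^0 gives -2.0Δₒ = -310 kJ/mol, but forming 2 extra pairs costs 2P = 380 kJ/mol, so E(LS) = -310 + 380 = 70 kJ/mol.
E(LS) − E(HS) = 70 − (0) = 70 kJ/mol.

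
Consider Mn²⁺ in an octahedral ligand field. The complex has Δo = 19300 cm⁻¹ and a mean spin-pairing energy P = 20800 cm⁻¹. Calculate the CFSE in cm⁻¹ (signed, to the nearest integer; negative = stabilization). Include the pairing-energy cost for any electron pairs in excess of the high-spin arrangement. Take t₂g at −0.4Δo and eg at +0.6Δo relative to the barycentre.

Mn sits in group 7; removing 2 electrons leaves Mn²⁺ with 7 − 2 = 5 d electrons.
Since Δo = 19300 cm⁻¹ < P = 20800 cm⁻¹, the complex adopts the high-spin configuration.
Filling d⁵ accordingly: t₂g³ eg².
Orbital CFSE = 0.0Δo = 0.0 × 19300 = 0 cm⁻¹.
High-spin has no excess pairs, so no pairing correction applies.

0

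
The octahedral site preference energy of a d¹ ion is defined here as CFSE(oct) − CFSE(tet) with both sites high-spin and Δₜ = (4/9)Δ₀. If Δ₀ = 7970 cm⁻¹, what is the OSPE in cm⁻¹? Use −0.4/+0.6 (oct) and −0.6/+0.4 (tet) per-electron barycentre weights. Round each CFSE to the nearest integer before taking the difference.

-1063

Octahedral high-spin t₂g¹ eg⁰: CFSE = -0.4 × 7970 = -3188 cm⁻¹.
Tetrahedral e¹ t₂⁰ gives -0.6Δₜ = -0.6 × (4/9) × 7970 = -2125 cm⁻¹.
OSPE = CFSE(oct) − CFSE(tet) = -3188 − (-2125) = -1063 cm⁻¹.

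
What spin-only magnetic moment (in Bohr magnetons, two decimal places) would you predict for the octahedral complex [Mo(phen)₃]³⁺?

phen is neutral, so the +3 overall charge sits on Mo: oxidation state +3.
Mo is in group 6, so Mo³⁺ is d³ (6 − 3 = 3).
Configuration: t₂g³ eg⁰ → 3 unpaired electrons.
μ(spin-only) = √[3(3+2)] = √15 ≈ 3.87 Bohr magnetons.

3.87 Bohr magnetons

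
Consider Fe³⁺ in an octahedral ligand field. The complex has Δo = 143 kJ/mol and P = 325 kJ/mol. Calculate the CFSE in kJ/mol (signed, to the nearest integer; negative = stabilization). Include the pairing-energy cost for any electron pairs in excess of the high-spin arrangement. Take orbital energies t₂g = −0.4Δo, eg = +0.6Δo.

Fe sits in group 8; removing 3 electrons leaves Fe³⁺ with 8 − 3 = 5 d electrons.
Since Δo = 143 kJ/mol < P = 325 kJ/mol, the complex adopts the high-spin configuration.
That gives t₂g³ eg².
Orbital CFSE = 0.0Δo = 0.0 × 143 = 0 kJ/mol.
High-spin has no excess pairs, so no pairing correction applies.

0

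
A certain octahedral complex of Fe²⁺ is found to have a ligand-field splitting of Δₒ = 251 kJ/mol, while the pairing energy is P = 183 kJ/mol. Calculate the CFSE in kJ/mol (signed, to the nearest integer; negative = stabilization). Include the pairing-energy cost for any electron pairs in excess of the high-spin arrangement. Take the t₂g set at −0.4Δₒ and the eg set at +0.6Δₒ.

Fe sits in group 8; removing 2 electrons leaves Fe²⁺ with 8 − 2 = 6 d electrons.
With Δₒ > P the complex is low-spin.
That gives t₂g⁶ eg⁰.
Orbital CFSE = -2.4Δₒ = -2.4 × 251 = -602 kJ/mol.
Excess pairs vs high-spin: 3 − 1 = 2; pairing cost = +366 kJ/mol.
Net CFSE = -602 + 366 = -236 kJ/mol.

-236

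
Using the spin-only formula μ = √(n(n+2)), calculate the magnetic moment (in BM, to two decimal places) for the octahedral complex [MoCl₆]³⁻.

3.87 BM

Each Cl⁻ contributes -1; 6 × (-1) = -6. With overall charge -3, Mo is in the +3 oxidation state.
Mo sits in group 6; removing 3 electrons leaves Mo³⁺ with 6 − 3 = 3 d electrons.
Configuration: t2g^3 e_g^0 → 3 unpaired electrons.
μ(spin-only) = √[3(3+2)] = √15 ≈ 3.87 BM.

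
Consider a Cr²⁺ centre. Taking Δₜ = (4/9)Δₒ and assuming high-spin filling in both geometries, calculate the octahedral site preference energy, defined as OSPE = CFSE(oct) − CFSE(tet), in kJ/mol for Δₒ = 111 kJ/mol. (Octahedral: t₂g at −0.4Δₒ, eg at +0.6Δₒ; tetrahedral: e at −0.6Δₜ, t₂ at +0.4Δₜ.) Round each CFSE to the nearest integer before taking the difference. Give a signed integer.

-47

Group 6 minus oxidation state +2 gives a d⁴ configuration for Cr²⁺.
In an octahedral site d⁴ (HS) is t2g^3 e_g^1, giving CFSE(oct) = -0.6Δₒ = -67 kJ/mol.
Tetrahedral: e^2 t2^2, CFSE = 2(−0.6) + 2(+0.4) = -0.4Δₜ = -0.4 × (4/9) × 111 = -20 kJ/mol.
OSPE = -67 − (-20) = -47 kJ/mol.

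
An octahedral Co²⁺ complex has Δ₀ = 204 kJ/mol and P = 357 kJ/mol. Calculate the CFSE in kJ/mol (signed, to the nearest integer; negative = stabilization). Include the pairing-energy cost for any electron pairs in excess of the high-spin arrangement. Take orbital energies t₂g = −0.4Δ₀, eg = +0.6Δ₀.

-163

Group 9 minus oxidation state +2 gives a d⁷ configuration for Co²⁺.
Here Δ₀ < P (204 < 357), so the high-spin state is favoured.
Configuration: t₂g⁵ eg².
Orbital CFSE = -0.8Δ₀ = -0.8 × 204 = -163 kJ/mol.
High-spin has no excess pairs, so no pairing correction applies.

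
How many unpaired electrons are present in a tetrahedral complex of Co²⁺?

Group 9 minus oxidation state +2 gives a d⁷ configuration for Co²⁺.
Tetrahedral splitting is small, so the complex is high-spin.
Configuration: e⁴ t₂³, giving 3 unpaired electrons.

3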